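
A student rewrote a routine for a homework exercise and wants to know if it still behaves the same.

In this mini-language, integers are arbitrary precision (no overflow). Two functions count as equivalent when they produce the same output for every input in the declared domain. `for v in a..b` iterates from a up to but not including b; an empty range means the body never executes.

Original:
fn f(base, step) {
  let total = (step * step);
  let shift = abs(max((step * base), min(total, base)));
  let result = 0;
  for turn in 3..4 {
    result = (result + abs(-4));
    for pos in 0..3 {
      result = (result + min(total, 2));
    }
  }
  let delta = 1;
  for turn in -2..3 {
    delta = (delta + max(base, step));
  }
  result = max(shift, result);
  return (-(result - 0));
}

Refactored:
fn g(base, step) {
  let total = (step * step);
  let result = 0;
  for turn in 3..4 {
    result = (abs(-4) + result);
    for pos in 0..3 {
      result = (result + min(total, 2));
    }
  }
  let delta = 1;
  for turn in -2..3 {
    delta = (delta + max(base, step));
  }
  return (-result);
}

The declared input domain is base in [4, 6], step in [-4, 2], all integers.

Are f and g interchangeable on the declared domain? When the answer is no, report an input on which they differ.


The rewrite breaks on base=6, step=2, where the results are -12 and -10.
f: total = 4; shift = 12; result = 0; [turn=3]; result = 4; [pos=0]; result = 6; [pos=1]; result = 8; [pos=2]; result = 10; delta = 1; [turn=-2]; delta = 7; [turn=-1]; delta = 13; [turn=0]; delta = 19; [turn=1]; delta = 25; [turn=2]; delta = 31; result = 12; return -12
g: total = 4; result = 0; [turn=3]; result = 4; [pos=0]; result = 6; [pos=1]; result = 8; [pos=2]; result = 10; delta = 1; [turn=-2]; delta = 7; [turn=-1]; delta = 13; [turn=0]; delta = 19; [turn=1]; delta = 25; [turn=2]; delta = 31; return -10
verdict: not equivalent; witness: base=6, step=2


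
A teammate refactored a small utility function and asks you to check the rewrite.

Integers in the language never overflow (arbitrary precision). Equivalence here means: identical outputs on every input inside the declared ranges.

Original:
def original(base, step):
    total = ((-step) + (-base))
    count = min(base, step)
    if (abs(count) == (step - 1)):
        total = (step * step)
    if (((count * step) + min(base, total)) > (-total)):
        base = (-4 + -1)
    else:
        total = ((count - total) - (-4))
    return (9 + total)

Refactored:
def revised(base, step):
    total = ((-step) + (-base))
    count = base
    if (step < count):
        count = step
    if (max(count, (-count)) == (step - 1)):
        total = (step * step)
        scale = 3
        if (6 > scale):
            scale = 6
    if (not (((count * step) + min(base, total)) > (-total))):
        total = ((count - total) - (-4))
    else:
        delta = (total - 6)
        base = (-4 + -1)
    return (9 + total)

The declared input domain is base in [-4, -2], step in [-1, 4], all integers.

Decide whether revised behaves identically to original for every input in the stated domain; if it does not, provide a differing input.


Side by side, the visible changes include: comparison usage differs, and branching structure differs, and arithmetic usage differs, and statement counts differ, and constant usage differs, and boolean connective usage differs, and local variable names differ, and min/max/abs usage differs.
One worked example (base=-2, step=1) — original: total=1, then count=-2, then (abs(count) == (step - 1)) is false, then (((count * step) + min(base, total)) > (-total)) is false, then total=1, then returns 10; revised: total=1, then count=-2, then (step < count) is false, then (max(count, (-count)) == (step - 1)) is false, then (not (((count * step) + min(base, total)) > (-total))) is true, then total=1, then returns 10; agreement on 10.
Checked all 18 inputs in the declared domain: the outputs agree on every one.
verdict: equivalent


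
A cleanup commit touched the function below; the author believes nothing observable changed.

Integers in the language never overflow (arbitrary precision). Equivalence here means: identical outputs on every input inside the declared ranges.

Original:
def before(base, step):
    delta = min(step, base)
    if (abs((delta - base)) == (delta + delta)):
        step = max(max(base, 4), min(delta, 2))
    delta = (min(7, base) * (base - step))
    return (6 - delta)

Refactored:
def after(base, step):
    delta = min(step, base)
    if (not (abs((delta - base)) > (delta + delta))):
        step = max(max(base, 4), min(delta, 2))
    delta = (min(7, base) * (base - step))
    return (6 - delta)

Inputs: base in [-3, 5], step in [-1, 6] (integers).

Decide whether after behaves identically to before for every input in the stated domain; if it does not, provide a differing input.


On input base=1, step=1, before returns 6 while after returns 9.
verdict: not equivalent; witness: base=1, step=1


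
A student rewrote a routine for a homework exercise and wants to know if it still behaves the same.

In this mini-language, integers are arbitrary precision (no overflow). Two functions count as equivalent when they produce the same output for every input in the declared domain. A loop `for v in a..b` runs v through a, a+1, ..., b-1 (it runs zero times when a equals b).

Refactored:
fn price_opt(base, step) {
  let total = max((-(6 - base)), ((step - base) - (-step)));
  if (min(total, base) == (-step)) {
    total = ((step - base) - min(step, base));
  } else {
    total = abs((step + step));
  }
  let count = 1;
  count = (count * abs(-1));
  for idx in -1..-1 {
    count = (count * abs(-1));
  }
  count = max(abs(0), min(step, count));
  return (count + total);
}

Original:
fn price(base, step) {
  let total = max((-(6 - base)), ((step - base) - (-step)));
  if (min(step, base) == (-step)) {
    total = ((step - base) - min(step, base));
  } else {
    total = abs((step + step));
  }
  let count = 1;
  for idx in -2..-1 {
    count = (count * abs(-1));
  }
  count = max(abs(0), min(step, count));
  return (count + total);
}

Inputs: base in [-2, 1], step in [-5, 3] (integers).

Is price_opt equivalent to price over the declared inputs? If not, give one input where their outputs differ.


The rewrite breaks on base=1, step=0, where the results are -1 and 0.
price: total becomes -1; next (min(step, base) == (-step)) evaluates to true; next total becomes -1; next count becomes 1; next at idx=-2:; next count becomes 1; next count becomes 0; next final value -1
price_opt: total becomes -1; next (min(total, base) == (-step)) evaluates to false; next total becomes 0; next count becomes 1; next count becomes 1; next idx never enters its loop body; next count becomes 0; next final value 0
verdict: not equivalent; witness: base=1, step=0


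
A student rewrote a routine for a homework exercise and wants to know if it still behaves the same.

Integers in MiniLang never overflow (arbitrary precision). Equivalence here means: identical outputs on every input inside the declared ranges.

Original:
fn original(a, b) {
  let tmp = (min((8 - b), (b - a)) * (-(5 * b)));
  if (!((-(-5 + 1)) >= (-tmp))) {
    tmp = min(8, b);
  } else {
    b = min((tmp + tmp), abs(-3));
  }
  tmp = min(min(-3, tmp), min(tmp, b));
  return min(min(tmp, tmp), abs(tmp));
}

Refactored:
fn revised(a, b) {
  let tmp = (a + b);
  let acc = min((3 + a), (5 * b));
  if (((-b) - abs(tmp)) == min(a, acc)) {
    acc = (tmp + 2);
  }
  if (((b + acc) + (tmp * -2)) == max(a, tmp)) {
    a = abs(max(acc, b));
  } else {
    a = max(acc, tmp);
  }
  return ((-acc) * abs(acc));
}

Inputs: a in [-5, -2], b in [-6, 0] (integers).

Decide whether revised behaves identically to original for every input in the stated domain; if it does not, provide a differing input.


Not equivalent: a=-5, b=-6 separates them (-6 vs 900).
original: tmp = -30; (!((-(-5 + 1)) >= (-tmp))) -> true; tmp = -6; tmp = -6; return -6
revised: tmp = -11; acc = -30; (((-b) - abs(tmp)) == min(a, acc)) -> false; (((b + acc) + (tmp * -2)) == max(a, tmp)) -> false; a = -11; return 900
verdict: not equivalent; witness: a=-5, b=-6


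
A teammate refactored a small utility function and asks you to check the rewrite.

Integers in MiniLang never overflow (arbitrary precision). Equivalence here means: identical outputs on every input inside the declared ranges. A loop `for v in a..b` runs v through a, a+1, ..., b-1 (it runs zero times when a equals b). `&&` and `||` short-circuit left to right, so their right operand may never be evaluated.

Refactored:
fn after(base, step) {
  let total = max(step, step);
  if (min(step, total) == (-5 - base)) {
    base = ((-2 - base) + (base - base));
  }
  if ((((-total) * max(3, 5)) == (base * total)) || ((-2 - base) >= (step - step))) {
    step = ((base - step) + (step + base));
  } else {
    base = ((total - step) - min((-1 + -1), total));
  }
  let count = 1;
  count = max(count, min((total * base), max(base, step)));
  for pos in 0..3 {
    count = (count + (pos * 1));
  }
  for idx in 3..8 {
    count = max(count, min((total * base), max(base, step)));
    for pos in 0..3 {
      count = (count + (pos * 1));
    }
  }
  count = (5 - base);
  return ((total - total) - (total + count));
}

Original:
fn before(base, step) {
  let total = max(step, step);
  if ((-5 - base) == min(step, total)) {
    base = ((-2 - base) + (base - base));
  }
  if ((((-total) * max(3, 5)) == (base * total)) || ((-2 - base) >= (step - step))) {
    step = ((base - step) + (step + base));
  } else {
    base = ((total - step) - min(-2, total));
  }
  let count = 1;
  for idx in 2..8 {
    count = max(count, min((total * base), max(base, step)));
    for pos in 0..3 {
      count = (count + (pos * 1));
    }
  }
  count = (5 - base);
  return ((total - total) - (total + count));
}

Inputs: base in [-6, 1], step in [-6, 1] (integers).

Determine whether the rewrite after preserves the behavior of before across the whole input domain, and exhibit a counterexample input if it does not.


Side by side, the visible changes include: constant usage differs, plus statement counts differ, plus loop structure differs, plus min/max/abs usage differs, plus arithmetic usage differs.
As a probe, take base=-6, step=-1: before runs total = -1; ((-5 - base) == min(step, total)) -> false; ((((-total) * max(3, 5)) == (base * total)) || ((-2 - base) >= (step - step))) -> true; step = -12; count = 1; [idx=2]; count = 1; [pos=0]; count = 1; [pos=1]; count = 2; [pos=2]; count = 4; [idx=3]; count = 4; [pos=0]; count = 4; [pos=1]; count = 5; [pos=2]; count = 7; [idx=4]; count = 7; [pos=0]; count = 7; [pos=1]; count = 8; [pos=2]; count = 10; [idx=5]; count = 10; [pos=0]; count = 10; [pos=1]; count = 11; [pos=2]; count = 13; [idx=6]; count = 13; [pos=0]; count = 13; [pos=1]; count = 14; [pos=2]; count = 16; [idx=7]; count = 16; [pos=0]; count = 16; [pos=1]; count = 17; [pos=2]; count = 19; count = 11; return -10; after runs total = -1; (min(step, total) == (-5 - base)) -> false; ((((-total) * max(3, 5)) == (base * total)) || ((-2 - base) >= (step - step))) -> true; step = -12; count = 1; count = 1; [pos=0]; count = 1; [pos=1]; count = 2; [pos=2]; count = 4; [idx=3]; count = 4; [pos=0]; count = 4; [pos=1]; count = 5; [pos=2]; count = 7; [idx=4]; count = 7; [pos=0]; count = 7; [pos=1]; count = 8; [pos=2]; count = 10; [idx=5]; count = 10; [pos=0]; count = 10; [pos=1]; count = 11; [pos=2]; count = 13; [idx=6]; count = 13; [pos=0]; count = 13; [pos=1]; count = 14; [pos=2]; count = 16; [idx=7]; count = 16; [pos=0]; count = 16; [pos=1]; count = 17; [pos=2]; count = 19; count = 11; return -10; both end at -10.
Across all 64 domain points the two functions coincide.
verdict: equivalent


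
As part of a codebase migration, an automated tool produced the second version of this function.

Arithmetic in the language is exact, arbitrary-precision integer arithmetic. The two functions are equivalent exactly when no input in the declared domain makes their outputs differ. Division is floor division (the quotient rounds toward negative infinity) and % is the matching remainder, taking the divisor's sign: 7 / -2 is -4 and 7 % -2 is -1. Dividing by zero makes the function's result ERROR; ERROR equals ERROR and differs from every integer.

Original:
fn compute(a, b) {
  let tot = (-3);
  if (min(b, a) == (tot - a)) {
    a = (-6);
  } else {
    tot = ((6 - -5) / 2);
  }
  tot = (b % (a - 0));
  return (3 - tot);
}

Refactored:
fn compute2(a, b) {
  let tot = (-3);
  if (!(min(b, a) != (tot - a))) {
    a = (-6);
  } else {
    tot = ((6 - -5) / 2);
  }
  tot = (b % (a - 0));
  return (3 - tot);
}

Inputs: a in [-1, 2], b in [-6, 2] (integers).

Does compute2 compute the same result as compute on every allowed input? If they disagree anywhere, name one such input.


Differences: boolean connective usage differs; also comparison usage differs — yet all 36 inputs agree.
verdict: equivalent


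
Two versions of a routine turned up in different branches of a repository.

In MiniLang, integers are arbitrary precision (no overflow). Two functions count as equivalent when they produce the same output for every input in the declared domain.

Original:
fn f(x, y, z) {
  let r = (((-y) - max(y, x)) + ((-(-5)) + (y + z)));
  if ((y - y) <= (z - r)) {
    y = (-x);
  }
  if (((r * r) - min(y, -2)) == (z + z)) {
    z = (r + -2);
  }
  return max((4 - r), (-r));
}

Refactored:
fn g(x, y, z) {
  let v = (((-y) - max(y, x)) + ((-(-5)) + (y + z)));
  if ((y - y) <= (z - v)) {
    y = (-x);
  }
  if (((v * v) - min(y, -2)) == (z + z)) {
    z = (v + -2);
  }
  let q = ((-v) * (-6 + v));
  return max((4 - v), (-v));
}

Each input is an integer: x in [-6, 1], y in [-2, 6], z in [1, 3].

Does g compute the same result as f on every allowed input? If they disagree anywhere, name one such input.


Changes here: statement counts differ; also constant usage differs; also arithmetic usage differs; also local variable names differ; the full 216-point sweep finds no disagreement.
verdict: equivalent


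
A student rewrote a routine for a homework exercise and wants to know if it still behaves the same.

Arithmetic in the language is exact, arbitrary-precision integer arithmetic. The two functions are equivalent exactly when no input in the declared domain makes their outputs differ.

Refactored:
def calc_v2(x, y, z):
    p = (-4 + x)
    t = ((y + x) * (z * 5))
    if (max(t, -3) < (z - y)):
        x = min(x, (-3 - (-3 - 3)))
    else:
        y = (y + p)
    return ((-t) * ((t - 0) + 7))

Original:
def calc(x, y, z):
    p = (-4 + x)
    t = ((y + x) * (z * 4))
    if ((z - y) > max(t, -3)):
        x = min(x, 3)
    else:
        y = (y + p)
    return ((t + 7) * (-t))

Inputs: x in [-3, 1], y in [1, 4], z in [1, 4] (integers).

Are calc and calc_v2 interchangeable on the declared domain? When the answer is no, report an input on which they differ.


The rewrite breaks on x=-3, y=1, z=1, where the results are -8 and -30.
calc: p becomes -7; next t becomes -8; next ((z - y) > max(t, -3)) evaluates to true; next x becomes -3; next final value -8
calc_v2: p becomes -7; next t becomes -10; next (max(t, -3) < (z - y)) evaluates to true; next x becomes -3; next final value -30
verdict: not equivalent; witness: x=-3, y=1, z=1


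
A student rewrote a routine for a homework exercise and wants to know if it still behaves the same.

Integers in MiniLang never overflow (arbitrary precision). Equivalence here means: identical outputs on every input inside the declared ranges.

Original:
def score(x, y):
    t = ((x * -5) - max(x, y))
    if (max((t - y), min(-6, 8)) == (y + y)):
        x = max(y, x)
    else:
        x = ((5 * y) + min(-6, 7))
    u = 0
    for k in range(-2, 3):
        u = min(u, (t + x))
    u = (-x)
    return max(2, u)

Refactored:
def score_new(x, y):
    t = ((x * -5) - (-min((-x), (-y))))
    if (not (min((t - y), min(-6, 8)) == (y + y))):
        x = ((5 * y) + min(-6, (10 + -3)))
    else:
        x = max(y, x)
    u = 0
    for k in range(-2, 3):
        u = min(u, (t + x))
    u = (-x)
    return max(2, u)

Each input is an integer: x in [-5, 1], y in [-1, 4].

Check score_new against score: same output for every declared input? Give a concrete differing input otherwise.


The rewrite breaks on x=0, y=0, where the results are 2 and 6.
score: t becomes 0; next (max((t - y), min(-6, 8)) == (y + y)) evaluates to true; next x becomes 0; next u becomes 0; next at k=-2:; next u becomes 0; next at k=-1:; next u becomes 0; next at k=0:; next u becomes 0; next at k=1:; next u becomes 0; next at k=2:; next u becomes 0; next u becomes 0; next final value 2
score_new: t becomes 0; next (not (min((t - y), min(-6, 8)) == (y + y))) evaluates to true; next x becomes -6; next u becomes 0; next at k=-2:; next u becomes -6; next at k=-1:; next u becomes -6; next at k=0:; next u becomes -6; next at k=1:; next u becomes -6; next at k=2:; next u becomes -6; next u becomes 6; next final value 6
verdict: not equivalent; witness: x=0, y=0


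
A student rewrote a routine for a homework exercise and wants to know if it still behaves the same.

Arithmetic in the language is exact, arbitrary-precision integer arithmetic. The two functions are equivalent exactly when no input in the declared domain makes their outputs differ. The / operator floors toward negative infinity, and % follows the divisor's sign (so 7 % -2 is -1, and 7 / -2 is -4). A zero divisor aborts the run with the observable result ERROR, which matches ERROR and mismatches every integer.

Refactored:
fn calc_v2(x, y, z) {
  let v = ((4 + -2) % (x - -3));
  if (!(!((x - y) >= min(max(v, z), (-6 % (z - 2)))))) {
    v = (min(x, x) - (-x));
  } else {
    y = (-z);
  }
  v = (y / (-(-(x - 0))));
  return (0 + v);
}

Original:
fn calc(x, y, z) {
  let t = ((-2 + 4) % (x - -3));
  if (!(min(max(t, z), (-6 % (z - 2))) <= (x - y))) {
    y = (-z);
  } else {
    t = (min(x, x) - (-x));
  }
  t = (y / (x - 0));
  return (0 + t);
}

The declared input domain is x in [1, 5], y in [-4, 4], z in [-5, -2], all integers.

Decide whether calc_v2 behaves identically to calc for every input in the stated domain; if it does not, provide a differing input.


The two versions differ — the changes include comparison usage differs; boolean connective usage differs; local variable names differ.
One worked example (x=4, y=0, z=-3) — calc: t becomes 2; next (!(min(max(t, z), (-6 % (z - 2))) <= (x - y))) evaluates to false; next t becomes 8; next t becomes 0; next final value 0; calc_v2: v becomes 2; next (!(!((x - y) >= min(max(v, z), (-6 % (z - 2)))))) evaluates to true; next v becomes 8; next v becomes 0; next final value 0; agreement on 0.
Every one of the 180 inputs gives matching results.
verdict: equivalent


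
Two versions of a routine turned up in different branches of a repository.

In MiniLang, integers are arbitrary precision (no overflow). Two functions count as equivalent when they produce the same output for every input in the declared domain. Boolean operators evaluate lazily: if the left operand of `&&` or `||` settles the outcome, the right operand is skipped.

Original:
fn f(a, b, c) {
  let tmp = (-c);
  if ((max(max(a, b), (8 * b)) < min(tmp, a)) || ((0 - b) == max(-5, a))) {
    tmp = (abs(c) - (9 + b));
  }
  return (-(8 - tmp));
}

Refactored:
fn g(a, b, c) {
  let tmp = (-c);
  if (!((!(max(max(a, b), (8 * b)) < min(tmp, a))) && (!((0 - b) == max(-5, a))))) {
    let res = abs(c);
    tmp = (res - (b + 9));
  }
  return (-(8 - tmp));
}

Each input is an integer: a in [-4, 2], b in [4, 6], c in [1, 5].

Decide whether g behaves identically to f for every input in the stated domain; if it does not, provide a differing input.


The two are interchangeable: statement counts differ; boolean connective usage differs; local variable names differ, and every declared input agrees.
One worked example (a=1, b=6, c=5) — f: tmp becomes -5; next ((max(max(a, b), (8 * b)) < min(tmp, a)) || ((0 - b) == max(-5, a))) evaluates to false; next final value -13; g: tmp becomes -5; next (!((!(max(max(a, b), (8 * b)) < min(tmp, a))) && (!((0 - b) == max(-5, a))))) evaluates to false; next final value -13; agreement on -13.
An exhaustive pass over the 105 declared inputs shows identical outputs.
verdict: equivalent


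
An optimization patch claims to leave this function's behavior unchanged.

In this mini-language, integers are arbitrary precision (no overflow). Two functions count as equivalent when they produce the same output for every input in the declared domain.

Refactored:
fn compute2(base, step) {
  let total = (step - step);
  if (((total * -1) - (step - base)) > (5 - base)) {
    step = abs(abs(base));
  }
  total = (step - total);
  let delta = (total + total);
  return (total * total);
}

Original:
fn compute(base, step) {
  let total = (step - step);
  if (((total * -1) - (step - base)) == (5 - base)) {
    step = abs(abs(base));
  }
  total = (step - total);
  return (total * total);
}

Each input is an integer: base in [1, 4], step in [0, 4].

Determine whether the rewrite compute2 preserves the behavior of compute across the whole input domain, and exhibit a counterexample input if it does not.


The rewrite breaks on base=3, step=0, where the results are 0 and 9.
compute: total becomes 0; next (((total * -1) - (step - base)) == (5 - base)) evaluates to false; next total becomes 0; next final value 0
compute2: total becomes 0; next (((total * -1) - (step - base)) > (5 - base)) evaluates to true; next step becomes 3; next total becomes 3; next delta becomes 6; next final value 9
verdict: not equivalent; witness: base=3, step=0


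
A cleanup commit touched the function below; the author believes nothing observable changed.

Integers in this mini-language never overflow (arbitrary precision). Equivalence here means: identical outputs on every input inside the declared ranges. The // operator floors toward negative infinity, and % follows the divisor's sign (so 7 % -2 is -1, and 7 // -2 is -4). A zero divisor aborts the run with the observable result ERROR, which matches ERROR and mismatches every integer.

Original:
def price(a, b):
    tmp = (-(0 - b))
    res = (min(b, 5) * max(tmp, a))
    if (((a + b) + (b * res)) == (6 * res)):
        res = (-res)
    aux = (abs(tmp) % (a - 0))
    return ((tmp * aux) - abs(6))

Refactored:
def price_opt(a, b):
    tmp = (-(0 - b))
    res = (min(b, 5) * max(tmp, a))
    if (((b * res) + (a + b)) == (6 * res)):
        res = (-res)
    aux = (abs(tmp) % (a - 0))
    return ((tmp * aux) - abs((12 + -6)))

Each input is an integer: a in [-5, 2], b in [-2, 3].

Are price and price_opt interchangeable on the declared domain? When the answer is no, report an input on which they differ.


Reading the diff, among the changes: constant usage differs; arithmetic usage differs.
One worked example (a=-2, b=3) — price: tmp = 3; res = 9; (((a + b) + (b * res)) == (6 * res)) -> false; aux = -1; return -9; price_opt: tmp = 3; res = 9; (((b * res) + (a + b)) == (6 * res)) -> false; aux = -1; return -9; agreement on -9.
Checked all 48 inputs in the declared domain: the outputs agree on every one.
verdict: equivalent


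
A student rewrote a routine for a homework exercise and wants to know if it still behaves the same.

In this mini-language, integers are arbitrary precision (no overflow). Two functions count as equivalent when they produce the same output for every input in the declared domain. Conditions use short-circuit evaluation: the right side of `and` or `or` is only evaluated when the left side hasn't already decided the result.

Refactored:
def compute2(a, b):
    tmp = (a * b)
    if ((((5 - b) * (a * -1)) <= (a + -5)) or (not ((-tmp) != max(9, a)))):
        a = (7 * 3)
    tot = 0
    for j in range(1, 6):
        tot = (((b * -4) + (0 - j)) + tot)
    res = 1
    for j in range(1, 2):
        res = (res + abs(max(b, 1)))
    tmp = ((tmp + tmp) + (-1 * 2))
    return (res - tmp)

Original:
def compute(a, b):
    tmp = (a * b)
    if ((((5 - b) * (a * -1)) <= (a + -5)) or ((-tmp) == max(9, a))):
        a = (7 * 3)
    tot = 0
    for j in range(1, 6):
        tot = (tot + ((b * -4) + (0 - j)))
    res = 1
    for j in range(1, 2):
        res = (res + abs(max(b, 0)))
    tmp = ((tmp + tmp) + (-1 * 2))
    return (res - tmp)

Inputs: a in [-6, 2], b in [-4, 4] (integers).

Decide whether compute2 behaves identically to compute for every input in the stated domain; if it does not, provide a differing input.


The rewrite breaks on a=-6, b=-4, where the results are -45 and -44.
compute: tmp=24, then ((((5 - b) * (a * -1)) <= (a + -5)) or ((-tmp) == max(9, a))) is false, then tot=0, then (j=1), then tot=15, then (j=2), then tot=29, then (j=3), then tot=42, then (j=4), then tot=54, then (j=5), then tot=65, then res=1, then (j=1), then res=1, then tmp=46, then returns -45
compute2: tmp=24, then ((((5 - b) * (a * -1)) <= (a + -5)) or (not ((-tmp) != max(9, a)))) is false, then tot=0, then (j=1), then tot=15, then (j=2), then tot=29, then (j=3), then tot=42, then (j=4), then tot=54, then (j=5), then tot=65, then res=1, then (j=1), then res=2, then tmp=46, then returns -44
verdict: not equivalent; witness: a=-6, b=-4


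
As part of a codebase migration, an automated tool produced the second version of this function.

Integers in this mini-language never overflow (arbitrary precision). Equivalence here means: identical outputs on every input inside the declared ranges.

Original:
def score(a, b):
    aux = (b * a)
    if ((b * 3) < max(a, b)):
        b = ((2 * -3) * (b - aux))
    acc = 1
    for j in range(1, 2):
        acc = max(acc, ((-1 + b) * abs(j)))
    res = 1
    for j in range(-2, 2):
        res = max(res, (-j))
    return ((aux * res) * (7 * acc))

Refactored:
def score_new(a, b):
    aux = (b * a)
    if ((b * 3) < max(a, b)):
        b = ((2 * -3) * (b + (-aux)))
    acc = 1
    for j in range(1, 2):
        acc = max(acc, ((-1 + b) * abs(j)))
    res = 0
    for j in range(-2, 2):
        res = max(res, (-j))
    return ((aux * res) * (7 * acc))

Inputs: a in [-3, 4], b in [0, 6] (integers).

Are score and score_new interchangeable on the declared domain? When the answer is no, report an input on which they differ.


Although `1` became `0`, no input in the stated domain can expose it; all 56 inputs agree.
verdict: equivalent


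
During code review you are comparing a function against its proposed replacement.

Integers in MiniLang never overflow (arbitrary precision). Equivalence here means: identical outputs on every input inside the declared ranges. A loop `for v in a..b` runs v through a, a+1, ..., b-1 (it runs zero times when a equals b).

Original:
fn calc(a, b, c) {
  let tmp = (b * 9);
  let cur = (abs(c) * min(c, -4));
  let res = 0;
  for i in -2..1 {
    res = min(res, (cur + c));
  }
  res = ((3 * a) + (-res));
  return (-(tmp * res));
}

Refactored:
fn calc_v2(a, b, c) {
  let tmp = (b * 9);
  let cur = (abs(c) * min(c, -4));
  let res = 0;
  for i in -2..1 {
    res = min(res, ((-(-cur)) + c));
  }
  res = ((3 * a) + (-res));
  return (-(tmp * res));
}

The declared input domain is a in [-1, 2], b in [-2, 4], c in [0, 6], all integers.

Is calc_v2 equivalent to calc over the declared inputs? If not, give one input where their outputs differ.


This is a faithful refactor — same computation, different form, but the computed results match everywhere.
Spot check at a=1, b=3, c=1 — calc: tmp becomes 27; next cur becomes -4; next res becomes 0; next at i=-2:; next res becomes -3; next at i=-1:; next res becomes -3; next at i=0:; next res becomes -3; next res becomes 6; next final value -162. calc_v2: tmp becomes 27; next cur becomes -4; next res becomes 0; next at i=-2:; next res becomes -3; next at i=-1:; next res becomes -3; next at i=0:; next res becomes -3; next res becomes 6; next final value -162. Both give -162.
Checked all 196 inputs in the declared domain: the outputs agree on every one.
verdict: equivalent


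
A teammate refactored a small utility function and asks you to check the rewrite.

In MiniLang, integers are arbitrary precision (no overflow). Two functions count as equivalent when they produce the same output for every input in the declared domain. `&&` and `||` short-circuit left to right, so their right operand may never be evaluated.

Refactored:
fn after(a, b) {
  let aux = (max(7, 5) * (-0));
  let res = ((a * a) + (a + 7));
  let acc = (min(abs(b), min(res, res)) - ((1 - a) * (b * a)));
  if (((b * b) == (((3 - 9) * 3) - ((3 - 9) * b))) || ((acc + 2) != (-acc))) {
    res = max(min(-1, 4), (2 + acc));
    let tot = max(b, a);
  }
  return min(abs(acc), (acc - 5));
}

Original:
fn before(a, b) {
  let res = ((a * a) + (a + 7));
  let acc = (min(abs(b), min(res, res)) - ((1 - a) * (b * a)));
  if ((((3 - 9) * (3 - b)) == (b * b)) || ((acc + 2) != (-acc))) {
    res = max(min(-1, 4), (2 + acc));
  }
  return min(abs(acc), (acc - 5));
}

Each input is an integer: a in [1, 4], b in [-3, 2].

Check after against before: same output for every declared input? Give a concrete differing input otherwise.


The two versions differ — the changes include min/max/abs usage differs; arithmetic usage differs; local variable names differ; constant usage differs; statement counts differ.
Spot check at a=2, b=-3 — before: res becomes 13; next acc becomes -3; next ((((3 - 9) * (3 - b)) == (b * b)) || ((acc + 2) != (-acc))) evaluates to true; next res becomes -1; next final value -8. after: aux becomes 0; next res becomes 13; next acc becomes -3; next (((b * b) == (((3 - 9) * 3) - ((3 - 9) * b))) || ((acc + 2) != (-acc))) evaluates to true; next res becomes -1; next tot becomes 2; next final value -8. Both give -8.
Checked all 24 inputs in the declared domain: the outputs agree on every one.
verdict: equivalent


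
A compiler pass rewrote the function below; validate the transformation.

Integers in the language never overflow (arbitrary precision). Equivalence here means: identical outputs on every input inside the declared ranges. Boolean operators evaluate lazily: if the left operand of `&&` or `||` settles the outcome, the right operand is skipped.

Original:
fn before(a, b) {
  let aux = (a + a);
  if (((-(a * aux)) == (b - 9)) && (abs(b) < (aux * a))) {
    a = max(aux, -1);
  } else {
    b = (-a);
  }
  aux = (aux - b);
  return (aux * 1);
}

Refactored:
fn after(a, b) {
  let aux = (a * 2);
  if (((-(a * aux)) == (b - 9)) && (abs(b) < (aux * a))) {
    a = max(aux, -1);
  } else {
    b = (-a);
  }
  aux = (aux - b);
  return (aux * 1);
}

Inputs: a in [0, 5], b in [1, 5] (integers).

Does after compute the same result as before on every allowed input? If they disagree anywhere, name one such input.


Reading the diff, among the changes: constant usage differs, plus arithmetic usage differs.
As a probe, take a=0, b=3: before runs aux := 0 | (((-(a * aux)) == (b - 9)) && (abs(b) < (aux * a))): false | b := 0 | aux := 0 | result 0; after runs aux := 0 | (((-(a * aux)) == (b - 9)) && (abs(b) < (aux * a))): false | b := 0 | aux := 0 | result 0; both end at 0.
Sweeping the whole domain (30 inputs) finds no disagreement.
verdict: equivalent


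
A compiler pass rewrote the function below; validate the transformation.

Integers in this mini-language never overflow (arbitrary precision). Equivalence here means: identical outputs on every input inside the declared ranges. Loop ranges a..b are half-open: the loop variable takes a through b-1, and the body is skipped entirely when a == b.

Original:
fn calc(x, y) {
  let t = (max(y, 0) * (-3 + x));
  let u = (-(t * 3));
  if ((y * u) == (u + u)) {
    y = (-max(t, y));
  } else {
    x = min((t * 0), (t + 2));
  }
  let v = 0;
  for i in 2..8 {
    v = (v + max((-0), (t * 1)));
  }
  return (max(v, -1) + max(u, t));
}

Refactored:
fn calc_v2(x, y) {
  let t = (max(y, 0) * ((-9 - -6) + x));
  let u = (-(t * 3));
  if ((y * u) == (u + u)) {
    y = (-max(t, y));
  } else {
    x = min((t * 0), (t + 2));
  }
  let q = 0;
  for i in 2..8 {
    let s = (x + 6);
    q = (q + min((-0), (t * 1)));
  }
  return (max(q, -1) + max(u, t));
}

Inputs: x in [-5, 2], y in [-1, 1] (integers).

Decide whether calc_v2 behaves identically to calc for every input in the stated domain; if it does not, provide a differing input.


The rewrite breaks on x=-5, y=1, where the results are 24 and 23.
calc: t = -8; u = 24; ((y * u) == (u + u)) -> false; x = -6; v = 0; [i=2]; v = 0; [i=3]; v = 0; [i=4]; v = 0; [i=5]; v = 0; [i=6]; v = 0; [i=7]; v = 0; return 24
calc_v2: t = -8; u = 24; ((y * u) == (u + u)) -> false; x = -6; q = 0; [i=2]; s = 0; q = -8; [i=3]; s = 0; q = -16; [i=4]; s = 0; q = -24; [i=5]; s = 0; q = -32; [i=6]; s = 0; q = -40; [i=7]; s = 0; q = -48; return 23
verdict: not equivalent; witness: x=-5, y=1


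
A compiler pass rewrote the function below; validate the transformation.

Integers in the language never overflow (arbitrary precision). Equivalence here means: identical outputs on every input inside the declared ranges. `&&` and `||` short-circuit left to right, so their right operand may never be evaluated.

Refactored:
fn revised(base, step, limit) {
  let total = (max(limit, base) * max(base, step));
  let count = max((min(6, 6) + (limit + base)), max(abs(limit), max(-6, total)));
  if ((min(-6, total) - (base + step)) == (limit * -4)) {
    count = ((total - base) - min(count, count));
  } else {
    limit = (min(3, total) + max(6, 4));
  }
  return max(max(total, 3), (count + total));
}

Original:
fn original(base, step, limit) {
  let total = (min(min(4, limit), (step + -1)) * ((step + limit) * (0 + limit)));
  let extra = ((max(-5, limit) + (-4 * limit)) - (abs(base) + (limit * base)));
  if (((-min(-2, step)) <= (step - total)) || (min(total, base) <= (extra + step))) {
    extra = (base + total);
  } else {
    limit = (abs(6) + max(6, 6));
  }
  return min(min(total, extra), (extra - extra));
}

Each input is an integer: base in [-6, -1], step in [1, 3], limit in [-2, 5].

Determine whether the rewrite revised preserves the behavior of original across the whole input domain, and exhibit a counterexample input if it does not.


Evaluate both at base=-6, step=1, limit=-2.
original: total := -4 | extra := -12 | (((-min(-2, step)) <= (step - total)) || (min(total, base) <= (extra + step))): true | extra := -10 | result -10
revised: total := -2 | count := 2 | ((min(-6, total) - (base + step)) == (limit * -4)): false | limit := 4 | result 3
-10 and 3 differ, so these are not the same function on this domain.
verdict: not equivalent; witness: base=-6, step=1, limit=-2


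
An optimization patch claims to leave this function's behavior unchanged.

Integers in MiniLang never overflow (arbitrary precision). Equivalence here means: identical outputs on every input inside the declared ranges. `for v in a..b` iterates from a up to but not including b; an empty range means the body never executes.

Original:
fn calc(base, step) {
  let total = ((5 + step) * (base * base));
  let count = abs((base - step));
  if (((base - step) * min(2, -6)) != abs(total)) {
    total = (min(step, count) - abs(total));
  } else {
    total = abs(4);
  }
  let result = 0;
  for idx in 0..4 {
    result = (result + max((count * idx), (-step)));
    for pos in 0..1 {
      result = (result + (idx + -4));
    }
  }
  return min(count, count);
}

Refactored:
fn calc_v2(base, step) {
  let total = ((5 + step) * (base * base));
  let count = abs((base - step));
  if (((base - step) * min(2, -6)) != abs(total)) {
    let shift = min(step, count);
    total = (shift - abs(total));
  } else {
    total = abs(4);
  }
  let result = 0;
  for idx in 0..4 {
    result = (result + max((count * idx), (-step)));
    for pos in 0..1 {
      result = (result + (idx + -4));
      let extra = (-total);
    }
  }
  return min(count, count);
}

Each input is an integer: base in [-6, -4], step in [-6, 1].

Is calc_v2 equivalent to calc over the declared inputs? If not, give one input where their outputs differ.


Differences: statement counts differ; and local variable names differ — yet all 24 inputs agree.
verdict: equivalent


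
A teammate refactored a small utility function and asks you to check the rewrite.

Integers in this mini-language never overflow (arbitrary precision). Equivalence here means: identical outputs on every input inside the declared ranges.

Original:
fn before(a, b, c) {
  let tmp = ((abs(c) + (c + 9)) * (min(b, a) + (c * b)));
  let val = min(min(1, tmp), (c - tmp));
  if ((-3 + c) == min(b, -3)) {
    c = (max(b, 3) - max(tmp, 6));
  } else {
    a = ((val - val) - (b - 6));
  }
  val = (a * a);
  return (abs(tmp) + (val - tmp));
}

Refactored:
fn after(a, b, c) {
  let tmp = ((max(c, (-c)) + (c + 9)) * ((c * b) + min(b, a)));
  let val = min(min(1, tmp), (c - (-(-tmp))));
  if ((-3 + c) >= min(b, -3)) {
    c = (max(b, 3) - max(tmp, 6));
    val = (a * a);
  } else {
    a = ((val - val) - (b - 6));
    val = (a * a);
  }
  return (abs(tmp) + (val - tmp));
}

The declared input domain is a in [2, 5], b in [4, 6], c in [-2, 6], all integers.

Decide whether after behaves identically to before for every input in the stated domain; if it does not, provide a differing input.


Take a=2, b=5, c=1.
before: tmp := 77 | val := -76 | ((-3 + c) == min(b, -3)): false | a := 1 | val := 1 | result 1
after: tmp := 77 | val := -76 | ((-3 + c) >= min(b, -3)): true | c := -72 | val := 4 | result 4
1 against 4: the behavior changed.
verdict: not equivalent; witness: a=2, b=5, c=1


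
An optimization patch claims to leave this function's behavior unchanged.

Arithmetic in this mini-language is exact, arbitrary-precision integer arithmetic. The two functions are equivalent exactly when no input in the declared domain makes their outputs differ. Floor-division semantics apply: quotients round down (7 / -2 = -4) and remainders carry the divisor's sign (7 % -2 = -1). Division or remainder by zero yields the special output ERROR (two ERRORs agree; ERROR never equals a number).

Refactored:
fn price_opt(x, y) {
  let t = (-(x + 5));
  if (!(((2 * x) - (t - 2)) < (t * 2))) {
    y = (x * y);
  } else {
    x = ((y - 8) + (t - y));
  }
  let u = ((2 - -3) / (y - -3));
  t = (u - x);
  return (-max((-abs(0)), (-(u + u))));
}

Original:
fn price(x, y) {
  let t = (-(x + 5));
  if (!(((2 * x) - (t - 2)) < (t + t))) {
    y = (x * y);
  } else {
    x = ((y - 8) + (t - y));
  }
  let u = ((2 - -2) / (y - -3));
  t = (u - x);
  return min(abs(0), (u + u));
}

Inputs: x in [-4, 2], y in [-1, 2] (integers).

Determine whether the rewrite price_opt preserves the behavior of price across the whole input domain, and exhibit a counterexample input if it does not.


Take x=-2, y=2.
price: t = -3; (!(((2 * x) - (t - 2)) < (t + t))) -> true; y = -4; u = -4; t = -2; return -8
price_opt: t = -3; (!(((2 * x) - (t - 2)) < (t * 2))) -> true; y = -4; u = -5; t = -3; return -10
-8 against -10: the behavior changed.
verdict: not equivalent; witness: x=-2, y=2


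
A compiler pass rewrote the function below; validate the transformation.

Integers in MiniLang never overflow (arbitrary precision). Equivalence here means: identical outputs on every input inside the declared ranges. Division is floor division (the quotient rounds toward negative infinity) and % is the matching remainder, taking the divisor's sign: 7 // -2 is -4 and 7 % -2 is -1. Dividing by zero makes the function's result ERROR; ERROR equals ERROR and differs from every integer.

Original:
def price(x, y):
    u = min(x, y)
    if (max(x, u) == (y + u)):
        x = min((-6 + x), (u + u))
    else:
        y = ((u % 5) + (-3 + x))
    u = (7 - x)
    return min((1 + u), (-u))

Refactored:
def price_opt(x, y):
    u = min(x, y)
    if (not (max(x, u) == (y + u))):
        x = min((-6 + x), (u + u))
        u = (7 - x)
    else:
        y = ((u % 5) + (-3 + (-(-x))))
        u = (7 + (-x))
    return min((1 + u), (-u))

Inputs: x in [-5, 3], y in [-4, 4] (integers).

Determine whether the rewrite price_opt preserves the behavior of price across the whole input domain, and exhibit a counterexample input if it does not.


Evaluate both at x=-5, y=-4.
price: u = -5; (max(x, u) == (y + u)) -> false; y = -8; u = 12; return -12
price_opt: u = -5; (not (max(x, u) == (y + u))) -> true; x = -11; u = 18; return -18
-12 vs -18 — the two versions disagree here.
verdict: not equivalent; witness: x=-5, y=-4


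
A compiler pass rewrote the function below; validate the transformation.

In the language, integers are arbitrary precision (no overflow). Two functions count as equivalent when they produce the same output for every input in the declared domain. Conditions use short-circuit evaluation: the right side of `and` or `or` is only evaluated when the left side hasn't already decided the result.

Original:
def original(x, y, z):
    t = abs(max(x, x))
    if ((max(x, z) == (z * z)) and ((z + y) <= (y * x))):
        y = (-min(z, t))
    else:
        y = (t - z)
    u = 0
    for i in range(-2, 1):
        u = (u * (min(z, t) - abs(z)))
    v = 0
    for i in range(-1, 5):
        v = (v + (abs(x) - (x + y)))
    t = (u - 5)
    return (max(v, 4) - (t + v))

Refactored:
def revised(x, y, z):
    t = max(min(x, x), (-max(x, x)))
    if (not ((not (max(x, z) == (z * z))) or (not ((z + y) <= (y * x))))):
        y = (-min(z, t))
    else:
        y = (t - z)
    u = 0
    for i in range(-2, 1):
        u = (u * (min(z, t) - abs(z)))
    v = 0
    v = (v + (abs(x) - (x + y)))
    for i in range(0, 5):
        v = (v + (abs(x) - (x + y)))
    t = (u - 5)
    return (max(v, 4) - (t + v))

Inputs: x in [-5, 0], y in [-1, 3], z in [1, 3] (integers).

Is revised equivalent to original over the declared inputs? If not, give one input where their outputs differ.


Equivalent. The edit looks behavioral (`max(x, x)` became `min(x, x)`), but over these ranges it never changes the outcome.
Across all 90 domain points the two functions coincide.
As a probe, take x=0, y=2, z=3: original runs t := 0 | ((max(x, z) == (z * z)) and ((z + y) <= (y * x))): false | y := -3 | u := 0 | iter i=-2: | u := 0 | iter i=-1: | u := 0 | iter i=0: | u := 0 | v := 0 | iter i=-1: | v := 3 | iter i=0: | v := 6 | iter i=1: | v := 9 | iter i=2: | v := 12 | iter i=3: | v := 15 | iter i=4: | v := 18 | t := -5 | result 5; revised runs t := 0 | (not ((not (max(x, z) == (z * z))) or (not ((z + y) <= (y * x))))): false | y := -3 | u := 0 | iter i=-2: | u := 0 | iter i=-1: | u := 0 | iter i=0: | u := 0 | v := 0 | v := 3 | iter i=0: | v := 6 | iter i=1: | v := 9 | iter i=2: | v := 12 | iter i=3: | v := 15 | iter i=4: | v := 18 | t := -5 | result 5; both end at 5.
verdict: equivalent
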